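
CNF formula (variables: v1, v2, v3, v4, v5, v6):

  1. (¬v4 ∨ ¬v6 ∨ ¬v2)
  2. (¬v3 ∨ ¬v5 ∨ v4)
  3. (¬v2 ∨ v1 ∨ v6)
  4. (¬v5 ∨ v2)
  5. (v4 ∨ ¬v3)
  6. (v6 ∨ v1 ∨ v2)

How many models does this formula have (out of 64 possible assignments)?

19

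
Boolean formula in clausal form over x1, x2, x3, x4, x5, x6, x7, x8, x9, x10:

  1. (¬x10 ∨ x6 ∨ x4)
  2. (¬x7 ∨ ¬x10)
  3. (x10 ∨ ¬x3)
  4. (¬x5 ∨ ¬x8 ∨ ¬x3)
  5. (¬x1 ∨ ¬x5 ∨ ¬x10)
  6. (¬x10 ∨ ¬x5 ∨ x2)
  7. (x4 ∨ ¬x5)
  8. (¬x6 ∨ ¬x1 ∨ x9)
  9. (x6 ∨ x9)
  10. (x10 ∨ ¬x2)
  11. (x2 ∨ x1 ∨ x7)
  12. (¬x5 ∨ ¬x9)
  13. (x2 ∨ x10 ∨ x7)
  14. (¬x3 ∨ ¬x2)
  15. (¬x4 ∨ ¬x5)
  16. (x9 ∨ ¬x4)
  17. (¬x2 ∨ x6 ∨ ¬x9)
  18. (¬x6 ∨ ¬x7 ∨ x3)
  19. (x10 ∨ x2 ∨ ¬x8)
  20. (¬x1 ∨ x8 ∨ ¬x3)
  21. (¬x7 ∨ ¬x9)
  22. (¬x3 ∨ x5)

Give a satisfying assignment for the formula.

x1 = False, x2 = True, x3 = False, x4 = True, x5 = False, x6 = True, x7 = False, x8 = False, x9 = True, x10 = True

Check each clause:
  1. (x4 ∨ x6 ∨ ¬x10) — x4 is true.
  2. (¬x10 ∨ ¬x7) — ¬x7 is true.
  3. (x10 ∨ ¬x3) — x10 is true.
  4. (¬x3 ∨ ¬x5 ∨ ¬x8) — ¬x8 is true.
  5. (¬x1 ∨ ¬x5 ∨ ¬x10) — ¬x5 is true.
  6. (¬x10 ∨ x2 ∨ ¬x5) — x2 is true.
  7. (¬x5 ∨ x4) — ¬x5 is true.
  8. (¬x6 ∨ ¬x1 ∨ x9) — x9 is true.
  9. (x9 ∨ x6) — x9 is true.
  10. (x10 ∨ ¬x2) — x10 is true.
  11. (x2 ∨ x1 ∨ x7) — x2 is true.
  12. (¬x9 ∨ ¬x5) — ¬x5 is true.
  13. (x10 ∨ x2 ∨ x7) — x10 is true.
  14. (¬x2 ∨ ¬x3) — ¬x3 is true.
  15. (¬x5 ∨ ¬x4) — ¬x5 is true.
  16. (¬x4 ∨ x9) — x9 is true.
  17. (¬x9 ∨ ¬x2 ∨ x6) — x6 is true.
  18. (¬x7 ∨ ¬x6 ∨ x3) — ¬x7 is true.
  19. (x10 ∨ x2 ∨ ¬x8) — ¬x8 is true.
  20. (¬x1 ∨ ¬x3 ∨ x8) — ¬x3 is true.
  21. (¬x9 ∨ ¬x7) — ¬x7 is true.
  22. (x5 ∨ ¬x3) — ¬x3 is true.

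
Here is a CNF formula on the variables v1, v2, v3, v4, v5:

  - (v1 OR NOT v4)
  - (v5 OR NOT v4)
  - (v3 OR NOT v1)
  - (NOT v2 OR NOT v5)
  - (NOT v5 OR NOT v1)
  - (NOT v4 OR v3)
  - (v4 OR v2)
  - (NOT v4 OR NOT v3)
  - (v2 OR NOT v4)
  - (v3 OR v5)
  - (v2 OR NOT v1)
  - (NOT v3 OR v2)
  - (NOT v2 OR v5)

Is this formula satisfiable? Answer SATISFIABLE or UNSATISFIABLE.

v2 = True:
  propagation gives v5=False; an empty clause results — contradiction.
v2 = False:
  propagation gives v4=True; an empty clause results — contradiction.
Every branch closes, so no satisfying assignment exists.

UNSATISFIABLE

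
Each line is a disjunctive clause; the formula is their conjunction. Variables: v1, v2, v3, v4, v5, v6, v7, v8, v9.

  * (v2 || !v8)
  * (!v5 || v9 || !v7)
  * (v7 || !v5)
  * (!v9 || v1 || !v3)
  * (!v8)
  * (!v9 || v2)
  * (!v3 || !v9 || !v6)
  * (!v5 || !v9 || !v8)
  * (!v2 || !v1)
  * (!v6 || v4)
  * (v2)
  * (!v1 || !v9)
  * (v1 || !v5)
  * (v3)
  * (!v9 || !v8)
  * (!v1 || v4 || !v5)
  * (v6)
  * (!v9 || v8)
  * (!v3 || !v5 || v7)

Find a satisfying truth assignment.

(!v8) is a unit clause, so v8 = False.
The clause (v2) is unit: v2 must be True.
Unit propagation: (!v1) forces v1 = False.
Unit propagation: (!v5) forces v5 = False.
(v3) is a unit clause, so v3 = True.
(!v9) is a unit clause, so v9 = False.
The clause (v6) is unit: v6 must be True.
Unit propagation: (v4) forces v4 = True.
v7 is now unconstrained; take v7 = False.

v1=0  v2=1  v3=1  v4=1  v5=0  v6=1  v7=0  v8=0  v9=0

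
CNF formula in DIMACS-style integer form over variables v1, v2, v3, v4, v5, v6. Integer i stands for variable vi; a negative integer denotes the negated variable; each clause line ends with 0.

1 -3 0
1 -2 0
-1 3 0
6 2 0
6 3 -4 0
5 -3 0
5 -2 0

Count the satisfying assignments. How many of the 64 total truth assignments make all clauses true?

Case analysis on v3 and v1:
  v3=1, v1=1: v4 free; 3 ways for (v2,v5,v6) × 2^1 = 6.
  v3=1, v1=0: a clause becomes empty — 0.
  v3=0, v1=1: a clause becomes empty — 0.
  v3=0, v1=0: remaining (v2,v4,v5,v6) ∈ {(0,0,0,1); (0,0,1,1); (0,1,0,1); (0,1,1,1)} — 4.
Total: 6 + 0 + 0 + 4 = 10.

10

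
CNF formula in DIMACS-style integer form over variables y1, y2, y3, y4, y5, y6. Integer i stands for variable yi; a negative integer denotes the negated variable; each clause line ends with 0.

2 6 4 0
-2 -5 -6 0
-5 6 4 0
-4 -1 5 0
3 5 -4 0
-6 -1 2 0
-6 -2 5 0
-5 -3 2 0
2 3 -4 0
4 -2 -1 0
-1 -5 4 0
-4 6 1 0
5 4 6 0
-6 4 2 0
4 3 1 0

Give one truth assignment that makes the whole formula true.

Set y1 = False and propagate.
Set y2 = False and propagate.
Set y3 = True and propagate.
  then y5 is forced to False.
The remaining clauses are satisfied by y4 = True, y6 = True.
Every clause has at least one true literal under this assignment.

y1 = False, y2 = False, y3 = True, y4 = True, y5 = False, y6 = True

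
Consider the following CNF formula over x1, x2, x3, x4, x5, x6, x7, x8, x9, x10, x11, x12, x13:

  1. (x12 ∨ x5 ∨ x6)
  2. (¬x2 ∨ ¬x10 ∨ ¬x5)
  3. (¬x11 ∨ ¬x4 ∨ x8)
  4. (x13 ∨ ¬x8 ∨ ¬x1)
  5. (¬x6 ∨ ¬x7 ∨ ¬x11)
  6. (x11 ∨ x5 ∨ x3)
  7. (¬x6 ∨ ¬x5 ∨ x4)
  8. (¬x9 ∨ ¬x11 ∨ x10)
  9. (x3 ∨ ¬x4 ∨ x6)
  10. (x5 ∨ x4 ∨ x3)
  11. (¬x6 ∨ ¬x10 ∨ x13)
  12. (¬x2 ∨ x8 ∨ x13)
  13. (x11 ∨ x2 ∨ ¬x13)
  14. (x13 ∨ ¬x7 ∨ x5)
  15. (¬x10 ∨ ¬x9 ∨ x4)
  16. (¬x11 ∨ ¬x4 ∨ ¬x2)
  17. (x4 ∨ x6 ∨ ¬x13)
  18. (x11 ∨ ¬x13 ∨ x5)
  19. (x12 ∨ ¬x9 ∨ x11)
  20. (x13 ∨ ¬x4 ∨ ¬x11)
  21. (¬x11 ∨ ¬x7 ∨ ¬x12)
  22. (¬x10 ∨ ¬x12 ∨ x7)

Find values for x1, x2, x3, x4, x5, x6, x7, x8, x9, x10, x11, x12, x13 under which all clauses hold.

x1=F, x2=F, x3=T, x4=F, x5=T, x6=F, x7=T, x8=T, x9=F, x10=T, x11=T, x12=F, x13=F

x1 occurs only negated in the remaining clauses — set x1 = False.
Pure literal: x3 appears only positively; assign x3 = True.
Branch on x2: take x2 = False.
The remaining clauses are satisfied by x4 = False, x5 = True, x6 = False, x7 = True, x8 = True, x9 = False, x10 = True, x11 = True, x12 = False, x13 = False.
Every clause has at least one true literal under this assignment.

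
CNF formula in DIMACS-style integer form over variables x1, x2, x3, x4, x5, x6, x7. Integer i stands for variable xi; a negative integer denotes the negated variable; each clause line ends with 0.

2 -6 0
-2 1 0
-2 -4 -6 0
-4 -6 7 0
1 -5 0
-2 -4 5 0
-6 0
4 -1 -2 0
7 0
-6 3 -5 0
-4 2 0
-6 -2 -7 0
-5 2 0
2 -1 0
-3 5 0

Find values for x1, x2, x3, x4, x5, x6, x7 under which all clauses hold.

x1 = True, x2 = True, x3 = False, x4 = True, x5 = True, x6 = False, x7 = True

Check each clause:
  1. (~x6 | x2) — x2 is true.
  2. (~x2 | x1) — x1 is true.
  3. (~x6 | ~x4 | ~x2) — ~x6 is true.
  4. (x7 | ~x4 | ~x6) — ~x6 is true.
  5. (~x5 | x1) — x1 is true.
  6. (x5 | ~x4 | ~x2) — x5 is true.
  7. (~x6) — ~x6 is true.
  8. (~x1 | ~x2 | x4) — x4 is true.
  9. (x7) — x7 is true.
  10. (~x6 | ~x5 | x3) — ~x6 is true.
  11. (~x4 | x2) — x2 is true.
  12. (~x2 | ~x6 | ~x7) — ~x6 is true.
  13. (~x5 | x2) — x2 is true.
  14. (~x1 | x2) — x2 is true.
  15. (x5 | ~x3) — ~x3 is true.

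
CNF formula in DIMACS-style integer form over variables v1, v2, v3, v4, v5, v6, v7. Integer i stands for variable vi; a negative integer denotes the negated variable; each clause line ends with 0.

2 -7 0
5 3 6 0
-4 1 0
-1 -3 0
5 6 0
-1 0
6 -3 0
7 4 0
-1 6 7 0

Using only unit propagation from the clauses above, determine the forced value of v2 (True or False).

True

(!v1) is a unit clause: v1 = False.
In (!v4 || v1), v1 is now false; !v4 must hold, so v4 = False.
(v7 || v4): since v4 = False, the clause reduces to (v7). v7 = True.
(!v7 || v2) with v7 = True leaves only v2, so v2 = True.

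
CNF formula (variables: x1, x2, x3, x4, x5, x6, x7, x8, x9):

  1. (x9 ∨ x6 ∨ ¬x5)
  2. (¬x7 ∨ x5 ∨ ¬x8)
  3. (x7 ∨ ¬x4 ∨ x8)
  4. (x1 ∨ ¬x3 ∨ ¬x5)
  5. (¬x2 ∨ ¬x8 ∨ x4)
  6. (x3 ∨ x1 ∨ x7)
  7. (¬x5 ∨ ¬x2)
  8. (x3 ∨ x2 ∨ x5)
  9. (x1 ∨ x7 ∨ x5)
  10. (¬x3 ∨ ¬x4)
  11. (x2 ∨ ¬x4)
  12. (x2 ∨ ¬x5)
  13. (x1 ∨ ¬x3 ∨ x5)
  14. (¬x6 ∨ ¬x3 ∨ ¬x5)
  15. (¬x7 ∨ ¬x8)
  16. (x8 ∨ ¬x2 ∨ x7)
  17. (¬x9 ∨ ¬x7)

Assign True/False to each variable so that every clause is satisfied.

x1 = F, x2 = T, x3 = F, x4 = F, x5 = F, x6 = F, x7 = T, x8 = F, x9 = F

Check each clause:
  1. (x6 ∨ x9 ∨ ¬x5) — ¬x5 is true.
  2. (¬x8 ∨ ¬x7 ∨ x5) — ¬x8 is true.
  3. (x7 ∨ x8 ∨ ¬x4) — ¬x4 is true.
  4. (¬x5 ∨ ¬x3 ∨ x1) — ¬x5 is true.
  5. (x4 ∨ ¬x2 ∨ ¬x8) — ¬x8 is true.
  6. (x3 ∨ x7 ∨ x1) — x7 is true.
  7. (¬x2 ∨ ¬x5) — ¬x5 is true.
  8. (x5 ∨ x2 ∨ x3) — x2 is true.
  9. (x1 ∨ x5 ∨ x7) — x7 is true.
  10. (¬x3 ∨ ¬x4) — ¬x4 is true.
  11. (¬x4 ∨ x2) — x2 is true.
  12. (¬x5 ∨ x2) — x2 is true.
  13. (¬x3 ∨ x1 ∨ x5) — ¬x3 is true.
  14. (¬x5 ∨ ¬x3 ∨ ¬x6) — ¬x6 is true.
  15. (¬x7 ∨ ¬x8) — ¬x8 is true.
  16. (x7 ∨ ¬x2 ∨ x8) — x7 is true.
  17. (¬x7 ∨ ¬x9) — ¬x9 is true.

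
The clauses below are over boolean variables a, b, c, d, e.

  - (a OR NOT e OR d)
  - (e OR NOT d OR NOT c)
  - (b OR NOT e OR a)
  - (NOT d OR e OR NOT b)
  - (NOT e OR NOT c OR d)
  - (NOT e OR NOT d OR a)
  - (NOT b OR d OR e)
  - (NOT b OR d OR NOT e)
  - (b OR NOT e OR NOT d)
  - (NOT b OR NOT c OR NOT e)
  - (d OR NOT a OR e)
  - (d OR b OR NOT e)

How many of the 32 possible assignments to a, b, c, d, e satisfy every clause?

5

Satisfying assignments:
  a=0 b=0 c=0 d=0 e=0
  a=0 b=0 c=0 d=1 e=0
  a=0 b=0 c=1 d=0 e=0
  a=1 b=0 c=0 d=1 e=0
  a=1 b=1 c=0 d=1 e=1
Count: 5.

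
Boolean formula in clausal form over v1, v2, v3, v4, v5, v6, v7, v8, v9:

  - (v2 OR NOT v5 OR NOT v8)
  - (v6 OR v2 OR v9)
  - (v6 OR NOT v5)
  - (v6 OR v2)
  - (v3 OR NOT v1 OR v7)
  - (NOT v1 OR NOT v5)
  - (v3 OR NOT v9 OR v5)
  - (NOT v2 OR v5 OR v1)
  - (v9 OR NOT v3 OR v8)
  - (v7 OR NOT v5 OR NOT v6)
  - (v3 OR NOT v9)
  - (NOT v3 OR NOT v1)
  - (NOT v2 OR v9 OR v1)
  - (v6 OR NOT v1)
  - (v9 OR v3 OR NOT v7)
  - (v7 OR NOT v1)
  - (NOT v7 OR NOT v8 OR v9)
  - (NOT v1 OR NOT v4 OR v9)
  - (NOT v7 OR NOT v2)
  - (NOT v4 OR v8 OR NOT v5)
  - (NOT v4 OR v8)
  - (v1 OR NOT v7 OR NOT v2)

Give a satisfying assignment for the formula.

Set v1 = False and propagate.
Branch on v2: take v2 = False.
  then v6 is forced to True.
Branch on v3: take v3 = True.
The remaining clauses are satisfied by v4 = True, v5 = False, v7 = False, v8 = True, v9 = False.

v1=0, v2=0, v3=1, v4=1, v5=0, v6=1, v7=0, v8=1, v9=0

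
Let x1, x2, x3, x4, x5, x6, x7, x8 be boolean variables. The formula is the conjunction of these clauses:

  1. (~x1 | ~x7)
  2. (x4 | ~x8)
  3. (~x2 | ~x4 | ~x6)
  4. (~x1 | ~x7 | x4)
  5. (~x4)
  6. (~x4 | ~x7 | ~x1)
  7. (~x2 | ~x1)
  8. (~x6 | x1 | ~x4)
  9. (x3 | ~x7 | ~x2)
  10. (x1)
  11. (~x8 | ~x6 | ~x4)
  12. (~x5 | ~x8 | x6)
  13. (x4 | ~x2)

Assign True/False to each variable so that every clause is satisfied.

x1 = T  x2 = F  x3 = T  x4 = F  x5 = T  x6 = T  x7 = F  x8 = F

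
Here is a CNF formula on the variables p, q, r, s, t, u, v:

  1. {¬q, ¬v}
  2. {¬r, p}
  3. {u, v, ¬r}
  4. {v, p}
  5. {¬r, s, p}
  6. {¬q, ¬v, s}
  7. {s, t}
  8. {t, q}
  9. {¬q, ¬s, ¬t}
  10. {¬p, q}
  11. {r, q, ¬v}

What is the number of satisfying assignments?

The models are:
  p=1 q=1 r=0 s=0 t=1 u=0 v=0
  p=1 q=1 r=0 s=0 t=1 u=1 v=0
  p=1 q=1 r=0 s=1 t=0 u=0 v=0
  p=1 q=1 r=0 s=1 t=0 u=1 v=0
  p=1 q=1 r=1 s=0 t=1 u=1 v=0
  p=1 q=1 r=1 s=1 t=0 u=1 v=0
That's 6 in total.

6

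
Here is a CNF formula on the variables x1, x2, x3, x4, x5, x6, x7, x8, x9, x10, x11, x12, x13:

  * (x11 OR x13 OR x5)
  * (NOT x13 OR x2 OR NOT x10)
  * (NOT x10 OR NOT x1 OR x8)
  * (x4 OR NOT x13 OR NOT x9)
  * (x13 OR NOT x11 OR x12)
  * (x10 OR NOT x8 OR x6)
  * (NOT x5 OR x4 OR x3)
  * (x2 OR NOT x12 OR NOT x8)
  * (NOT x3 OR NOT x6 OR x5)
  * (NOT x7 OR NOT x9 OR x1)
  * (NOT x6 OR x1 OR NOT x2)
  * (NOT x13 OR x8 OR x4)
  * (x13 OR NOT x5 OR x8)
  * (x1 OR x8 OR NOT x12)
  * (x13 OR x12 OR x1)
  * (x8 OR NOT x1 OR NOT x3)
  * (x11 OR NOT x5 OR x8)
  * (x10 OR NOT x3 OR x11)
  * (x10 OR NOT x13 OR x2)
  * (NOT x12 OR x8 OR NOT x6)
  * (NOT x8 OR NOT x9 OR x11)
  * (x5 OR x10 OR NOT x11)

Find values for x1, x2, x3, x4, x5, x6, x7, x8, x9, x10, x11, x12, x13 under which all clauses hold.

x1=True, x2=True, x3=True, x4=False, x5=False, x6=False, x7=False, x8=True, x9=False, x10=True, x11=True, x12=True, x13=True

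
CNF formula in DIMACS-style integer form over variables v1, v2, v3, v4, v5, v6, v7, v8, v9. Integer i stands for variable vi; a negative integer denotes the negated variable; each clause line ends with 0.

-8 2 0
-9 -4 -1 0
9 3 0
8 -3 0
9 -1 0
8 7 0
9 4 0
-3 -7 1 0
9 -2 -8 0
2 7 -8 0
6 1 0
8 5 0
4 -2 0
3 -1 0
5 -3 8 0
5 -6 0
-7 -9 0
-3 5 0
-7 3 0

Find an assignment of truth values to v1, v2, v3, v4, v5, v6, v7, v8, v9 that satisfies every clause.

Pure literal: v5 appears only positively; assign v5 = True.
Try v1 = False.
  then v6 is forced to True.
The remaining clauses are satisfied by v2 = True, v3 = False, v4 = True, v7 = False, v8 = True, v9 = True.
Every clause has at least one true literal under this assignment.
Check each clause:
  1. (NOT v8 OR v2) — v2 is true.
  2. (NOT v4 OR NOT v9 OR NOT v1) — NOT v1 is true.
  3. (v3 OR v9) — v9 is true.
  4. (NOT v3 OR v8) — v8 is true.
  5. (v9 OR NOT v1) — v9 is true.
  6. (v8 OR v7) — v8 is true.
  7. (v9 OR v4) — v9 is true.
  8. (NOT v7 OR v1 OR NOT v3) — NOT v3 is true.
  9. (NOT v2 OR v9 OR NOT v8) — v9 is true.
  10. (v2 OR v7 OR NOT v8) — v2 is true.
  11. (v6 OR v1) — v6 is true.
  12. (v8 OR v5) — v8 is true.
  13. (NOT v2 OR v4) — v4 is true.
  14. (v3 OR NOT v1) — NOT v1 is true.
  15. (NOT v3 OR v8 OR v5) — v8 is true.
  16. (NOT v6 OR v5) — v5 is true.
  17. (NOT v7 OR NOT v9) — NOT v7 is true.
  18. (v5 OR NOT v3) — v5 is true.
  19. (NOT v7 OR v3) — NOT v7 is true.

v1=False  v2=True  v3=False  v4=True  v5=True  v6=True  v7=False  v8=True  v9=True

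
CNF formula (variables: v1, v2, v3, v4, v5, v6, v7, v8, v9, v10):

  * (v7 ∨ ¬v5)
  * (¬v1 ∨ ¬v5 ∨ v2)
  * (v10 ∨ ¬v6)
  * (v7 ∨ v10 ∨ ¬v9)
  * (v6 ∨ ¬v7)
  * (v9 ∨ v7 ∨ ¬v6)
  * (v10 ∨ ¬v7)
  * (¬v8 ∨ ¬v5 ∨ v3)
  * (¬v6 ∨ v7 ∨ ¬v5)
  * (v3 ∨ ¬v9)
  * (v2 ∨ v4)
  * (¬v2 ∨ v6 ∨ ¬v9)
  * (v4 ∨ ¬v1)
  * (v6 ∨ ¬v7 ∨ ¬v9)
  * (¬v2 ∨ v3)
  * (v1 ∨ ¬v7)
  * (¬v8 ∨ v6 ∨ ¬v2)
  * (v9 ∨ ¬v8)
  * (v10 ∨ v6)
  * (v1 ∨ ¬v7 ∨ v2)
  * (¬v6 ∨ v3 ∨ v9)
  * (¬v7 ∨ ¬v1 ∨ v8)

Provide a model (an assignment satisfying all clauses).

Pure literal: v3 appears only positively; assign v3 = True.
Pure literal: v4 appears only positively; assign v4 = True.
Try v1 = False.
  then v7 is forced to False.
  then v5 is forced to False.
Try v2 = True.
Try v6 = True.
  then v10 is forced to True.
  then v9 is forced to True.
v8 is now unconstrained; take v8 = False.
Every clause has at least one true literal under this assignment.

v1=False, v2=True, v3=True, v4=True, v5=False, v6=True, v7=False, v8=False, v9=True, v10=True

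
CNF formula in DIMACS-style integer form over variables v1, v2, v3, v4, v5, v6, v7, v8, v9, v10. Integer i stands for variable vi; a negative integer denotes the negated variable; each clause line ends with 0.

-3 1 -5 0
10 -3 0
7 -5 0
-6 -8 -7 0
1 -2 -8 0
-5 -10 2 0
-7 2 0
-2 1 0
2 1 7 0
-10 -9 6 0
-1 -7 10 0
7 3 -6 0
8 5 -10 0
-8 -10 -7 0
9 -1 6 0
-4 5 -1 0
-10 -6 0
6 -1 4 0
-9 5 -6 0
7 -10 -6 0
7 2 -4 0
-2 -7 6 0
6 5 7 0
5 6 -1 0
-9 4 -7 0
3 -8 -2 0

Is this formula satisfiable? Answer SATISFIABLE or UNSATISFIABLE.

v7 = True:
  propagation gives v2=True, v1=True, v10=True, v8=False; an empty clause results — contradiction.
v7 = False:
  propagation gives v5=False, v6=True, v3=True, v10=True; an empty clause results — contradiction.
Every branch closes, so no satisfying assignment exists.

UNSATISFIABLE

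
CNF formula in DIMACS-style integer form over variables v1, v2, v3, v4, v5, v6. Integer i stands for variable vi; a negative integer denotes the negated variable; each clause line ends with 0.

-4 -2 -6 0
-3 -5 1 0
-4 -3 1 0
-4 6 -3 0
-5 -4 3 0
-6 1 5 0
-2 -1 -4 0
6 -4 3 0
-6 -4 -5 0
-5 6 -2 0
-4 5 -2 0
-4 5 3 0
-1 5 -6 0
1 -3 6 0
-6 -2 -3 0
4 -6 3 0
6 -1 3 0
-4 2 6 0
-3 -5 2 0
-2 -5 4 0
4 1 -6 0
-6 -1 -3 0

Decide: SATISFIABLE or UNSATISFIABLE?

SATISFIABLE

Branch on v1: take v1 = True.
Set v2 = True and propagate.
  then v4 is forced to False.
  then v5 is forced to False.
  then v6 is forced to False.
  then v3 is forced to True.
So v1=T  v2=T  v3=T  v4=F  v5=F  v6=F is a satisfying assignment.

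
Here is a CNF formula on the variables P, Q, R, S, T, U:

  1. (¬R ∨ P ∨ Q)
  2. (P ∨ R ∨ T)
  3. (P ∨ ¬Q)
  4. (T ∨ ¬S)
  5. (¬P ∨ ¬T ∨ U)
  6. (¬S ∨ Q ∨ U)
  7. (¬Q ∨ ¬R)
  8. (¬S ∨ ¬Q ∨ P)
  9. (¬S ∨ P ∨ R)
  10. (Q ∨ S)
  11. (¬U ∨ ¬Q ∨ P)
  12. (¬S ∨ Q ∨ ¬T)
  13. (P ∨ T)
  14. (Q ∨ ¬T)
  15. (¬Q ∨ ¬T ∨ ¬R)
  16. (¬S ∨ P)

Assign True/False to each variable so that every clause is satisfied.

P=1, Q=1, R=0, S=1, T=1, U=1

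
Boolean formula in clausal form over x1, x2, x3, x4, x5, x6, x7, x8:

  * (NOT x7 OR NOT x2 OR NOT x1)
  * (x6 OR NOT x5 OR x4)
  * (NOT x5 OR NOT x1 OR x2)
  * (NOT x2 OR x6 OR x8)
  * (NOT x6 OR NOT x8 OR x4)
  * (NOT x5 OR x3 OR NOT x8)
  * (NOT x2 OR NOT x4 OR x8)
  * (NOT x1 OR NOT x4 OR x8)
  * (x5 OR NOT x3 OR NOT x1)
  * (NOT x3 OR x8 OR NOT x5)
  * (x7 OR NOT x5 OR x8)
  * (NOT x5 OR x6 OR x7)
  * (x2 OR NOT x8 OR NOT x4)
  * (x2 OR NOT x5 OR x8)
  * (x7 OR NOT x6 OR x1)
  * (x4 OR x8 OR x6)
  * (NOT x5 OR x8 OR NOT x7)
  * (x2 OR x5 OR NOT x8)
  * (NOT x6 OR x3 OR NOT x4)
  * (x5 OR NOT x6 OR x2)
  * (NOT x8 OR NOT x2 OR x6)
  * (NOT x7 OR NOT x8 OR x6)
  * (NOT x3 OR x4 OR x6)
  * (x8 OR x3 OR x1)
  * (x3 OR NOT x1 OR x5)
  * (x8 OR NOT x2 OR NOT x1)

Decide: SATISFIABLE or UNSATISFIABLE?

SATISFIABLE

Branch on x1: take x1 = True.
Set x2 = True and propagate.
  then x7 is forced to False.
  then x8 is forced to True.
  then x6 is forced to True.
  then x4 is forced to True.
  then x3 is forced to True.
  then x5 is forced to True.
Every clause has at least one true literal under this assignment.
So x1 = T, x2 = T, x3 = T, x4 = T, x5 = T, x6 = T, x7 = F, x8 = T is a satisfying assignment.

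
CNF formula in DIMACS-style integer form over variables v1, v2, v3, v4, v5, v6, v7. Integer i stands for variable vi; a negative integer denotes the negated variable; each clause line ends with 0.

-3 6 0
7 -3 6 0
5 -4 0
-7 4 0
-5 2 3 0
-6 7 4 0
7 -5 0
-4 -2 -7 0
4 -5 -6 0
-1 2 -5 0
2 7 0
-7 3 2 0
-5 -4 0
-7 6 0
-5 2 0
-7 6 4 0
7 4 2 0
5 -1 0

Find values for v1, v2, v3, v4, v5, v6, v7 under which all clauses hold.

v1 = F, v2 = T, v3 = F, v4 = F, v5 = F, v6 = F, v7 = F

v1 occurs only negated in the remaining clauses — set v1 = False.
Branch on v2: take v2 = True.
Try v3 = False.
The remaining clauses are satisfied by v4 = False, v5 = False, v6 = False, v7 = False.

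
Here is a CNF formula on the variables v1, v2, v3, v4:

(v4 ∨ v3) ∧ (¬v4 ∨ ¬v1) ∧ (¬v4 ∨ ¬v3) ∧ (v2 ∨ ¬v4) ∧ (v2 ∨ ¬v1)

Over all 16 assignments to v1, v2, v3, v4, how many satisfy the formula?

Satisfying assignments:
  v1=0 v2=0 v3=1 v4=0
  v1=0 v2=1 v3=0 v4=1
  v1=0 v2=1 v3=1 v4=0
  v1=1 v2=1 v3=1 v4=0
That's 4 in total.

4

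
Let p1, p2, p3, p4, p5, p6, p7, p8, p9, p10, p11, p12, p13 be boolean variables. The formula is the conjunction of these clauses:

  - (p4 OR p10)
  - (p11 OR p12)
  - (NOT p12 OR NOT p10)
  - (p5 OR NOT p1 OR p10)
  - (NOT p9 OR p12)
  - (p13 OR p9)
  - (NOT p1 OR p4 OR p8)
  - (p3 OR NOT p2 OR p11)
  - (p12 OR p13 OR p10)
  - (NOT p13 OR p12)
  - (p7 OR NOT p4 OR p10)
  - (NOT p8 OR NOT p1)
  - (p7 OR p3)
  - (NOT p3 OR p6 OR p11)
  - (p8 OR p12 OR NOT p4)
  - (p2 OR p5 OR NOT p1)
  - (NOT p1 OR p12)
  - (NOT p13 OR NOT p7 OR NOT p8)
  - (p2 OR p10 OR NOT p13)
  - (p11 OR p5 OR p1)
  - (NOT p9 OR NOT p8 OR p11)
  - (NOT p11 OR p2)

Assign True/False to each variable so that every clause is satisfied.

p1 = F, p2 = T, p3 = F, p4 = T, p5 = F, p6 = T, p7 = T, p8 = T, p9 = T, p10 = F, p11 = T, p12 = T, p13 = F

Check each clause:
  1. (p4 OR p10) — p4 is true.
  2. (p12 OR p11) — p11 is true.
  3. (NOT p10 OR NOT p12) — NOT p10 is true.
  4. (NOT p1 OR p5 OR p10) — NOT p1 is true.
  5. (NOT p9 OR p12) — p12 is true.
  6. (p13 OR p9) — p9 is true.
  7. (p4 OR NOT p1 OR p8) — p8 is true.
  8. (NOT p2 OR p3 OR p11) — p11 is true.
  9. (p13 OR p10 OR p12) — p12 is true.
  10. (p12 OR NOT p13) — NOT p13 is true.
  11. (NOT p4 OR p7 OR p10) — p7 is true.
  12. (NOT p1 OR NOT p8) — NOT p1 is true.
  13. (p3 OR p7) — p7 is true.
  14. (p11 OR p6 OR NOT p3) — p11 is true.
  15. (p12 OR NOT p4 OR p8) — p8 is true.
  16. (p2 OR p5 OR NOT p1) — p2 is true.
  17. (p12 OR NOT p1) — p12 is true.
  18. (NOT p13 OR NOT p7 OR NOT p8) — NOT p13 is true.
  19. (NOT p13 OR p2 OR p10) — p2 is true.
  20. (p1 OR p11 OR p5) — p11 is true.
  21. (p11 OR NOT p8 OR NOT p9) — p11 is true.
  22. (p2 OR NOT p11) — p2 is true.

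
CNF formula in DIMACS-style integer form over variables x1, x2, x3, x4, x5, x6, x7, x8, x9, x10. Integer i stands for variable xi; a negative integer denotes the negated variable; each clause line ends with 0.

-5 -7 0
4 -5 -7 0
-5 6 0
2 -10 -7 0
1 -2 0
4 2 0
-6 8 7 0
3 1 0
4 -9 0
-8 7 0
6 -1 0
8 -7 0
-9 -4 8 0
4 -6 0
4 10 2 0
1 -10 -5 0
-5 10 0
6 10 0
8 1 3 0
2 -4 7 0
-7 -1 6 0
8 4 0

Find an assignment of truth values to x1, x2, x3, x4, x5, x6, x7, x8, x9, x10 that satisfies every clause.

Pure literal: x5 appears only negated; assign x5 = False.
Pure literal: x9 appears only negated; assign x9 = False.
Set x1 = True and propagate.
  then x6 is forced to True.
  then x4 is forced to True.
Branch on x2: take x2 = False.
  then x7 is forced to True.
  then x10 is forced to False.
  then x8 is forced to True.
x3 is now unconstrained; take x3 = False.

x1 = True  x2 = False  x3 = False  x4 = True  x5 = False  x6 = True  x7 = True  x8 = True  x9 = False  x10 = False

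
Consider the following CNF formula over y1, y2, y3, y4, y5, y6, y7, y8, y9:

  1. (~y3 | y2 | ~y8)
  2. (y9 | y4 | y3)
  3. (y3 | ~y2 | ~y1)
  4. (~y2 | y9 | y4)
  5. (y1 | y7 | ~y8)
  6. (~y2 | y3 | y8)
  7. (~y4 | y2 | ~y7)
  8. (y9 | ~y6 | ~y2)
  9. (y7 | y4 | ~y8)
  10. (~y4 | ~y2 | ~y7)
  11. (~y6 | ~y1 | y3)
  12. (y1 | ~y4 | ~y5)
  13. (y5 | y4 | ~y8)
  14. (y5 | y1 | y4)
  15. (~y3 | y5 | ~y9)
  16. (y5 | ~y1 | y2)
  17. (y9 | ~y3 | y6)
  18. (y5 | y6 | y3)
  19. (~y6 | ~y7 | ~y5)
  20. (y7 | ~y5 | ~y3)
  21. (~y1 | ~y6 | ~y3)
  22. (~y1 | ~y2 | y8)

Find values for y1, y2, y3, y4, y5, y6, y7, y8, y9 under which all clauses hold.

y1=F  y2=F  y3=F  y4=F  y5=T  y6=F  y7=F  y8=F  y9=T

Check each clause:
  1. (~y8 | y2 | ~y3) — ~y8 is true.
  2. (y4 | y3 | y9) — y9 is true.
  3. (~y2 | ~y1 | y3) — ~y2 is true.
  4. (~y2 | y9 | y4) — y9 is true.
  5. (y1 | y7 | ~y8) — ~y8 is true.
  6. (y3 | ~y2 | y8) — ~y2 is true.
  7. (y2 | ~y4 | ~y7) — ~y7 is true.
  8. (~y2 | ~y6 | y9) — y9 is true.
  9. (~y8 | y4 | y7) — ~y8 is true.
  10. (~y4 | ~y7 | ~y2) — ~y7 is true.
  11. (y3 | ~y1 | ~y6) — ~y6 is true.
  12. (~y4 | y1 | ~y5) — ~y4 is true.
  13. (y5 | y4 | ~y8) — ~y8 is true.
  14. (y4 | y1 | y5) — y5 is true.
  15. (y5 | ~y3 | ~y9) — ~y3 is true.
  16. (~y1 | y2 | y5) — y5 is true.
  17. (y9 | ~y3 | y6) — y9 is true.
  18. (y6 | y5 | y3) — y5 is true.
  19. (~y5 | ~y6 | ~y7) — ~y7 is true.
  20. (~y5 | ~y3 | y7) — ~y3 is true.
  21. (~y6 | ~y3 | ~y1) — ~y6 is true.
  22. (~y2 | ~y1 | y8) — ~y1 is true.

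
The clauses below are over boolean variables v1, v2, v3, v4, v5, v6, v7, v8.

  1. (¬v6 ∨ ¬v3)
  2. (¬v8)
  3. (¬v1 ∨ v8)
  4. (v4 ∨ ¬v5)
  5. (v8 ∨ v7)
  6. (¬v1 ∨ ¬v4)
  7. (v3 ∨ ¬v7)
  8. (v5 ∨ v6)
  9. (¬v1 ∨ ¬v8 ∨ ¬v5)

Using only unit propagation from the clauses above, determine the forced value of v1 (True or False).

False

Unit clause (¬v8) sets v8 = False.
(¬v1 ∨ v8): since v8 = False, the clause reduces to (¬v1). v1 = False.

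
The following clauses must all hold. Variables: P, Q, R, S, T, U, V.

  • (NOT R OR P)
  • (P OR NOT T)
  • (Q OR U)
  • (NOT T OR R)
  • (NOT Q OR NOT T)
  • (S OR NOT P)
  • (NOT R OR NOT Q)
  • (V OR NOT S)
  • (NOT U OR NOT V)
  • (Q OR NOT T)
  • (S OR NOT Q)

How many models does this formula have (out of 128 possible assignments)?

The models are:
  P=0 Q=0 R=0 S=0 T=0 U=1 V=0
  P=0 Q=1 R=0 S=1 T=0 U=0 V=1
  P=1 Q=1 R=0 S=1 T=0 U=0 V=1
That's 3 in total.

3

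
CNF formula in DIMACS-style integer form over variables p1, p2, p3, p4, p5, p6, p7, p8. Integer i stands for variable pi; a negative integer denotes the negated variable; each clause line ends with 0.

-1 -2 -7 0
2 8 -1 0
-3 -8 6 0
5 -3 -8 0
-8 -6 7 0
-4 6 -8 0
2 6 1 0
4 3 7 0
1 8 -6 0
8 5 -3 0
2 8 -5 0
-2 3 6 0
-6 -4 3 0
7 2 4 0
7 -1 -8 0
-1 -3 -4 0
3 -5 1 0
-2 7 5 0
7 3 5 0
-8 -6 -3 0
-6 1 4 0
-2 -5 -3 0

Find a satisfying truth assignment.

p1=T, p2=F, p3=F, p4=F, p5=T, p6=T, p7=T, p8=T

Branch on p1: take p1 = True.
Set p2 = False and propagate.
  then p8 is forced to True.
  then p7 is forced to True.
For the remaining variables, p3 = False, p4 = False, p5 = True, p6 = True works.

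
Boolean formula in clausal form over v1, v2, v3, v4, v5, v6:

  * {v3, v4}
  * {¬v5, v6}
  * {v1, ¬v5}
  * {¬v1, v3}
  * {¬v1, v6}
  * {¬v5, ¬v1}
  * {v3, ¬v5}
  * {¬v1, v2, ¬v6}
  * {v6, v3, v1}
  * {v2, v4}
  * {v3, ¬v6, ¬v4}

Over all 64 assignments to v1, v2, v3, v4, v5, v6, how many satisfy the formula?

Split on v1, then v3.
  v1=T, v3=T: remaining (v2,v4,v5,v6) ∈ {(T,F,F,T); (T,T,F,T)} — 2.
  v1=T, v3=F: a clause becomes empty — 0.
  v1=F, v3=T: v6 free; 3 ways for (v2,v4,v5) × 2^1 = 6.
  v1=F, v3=F: a clause becomes empty — 0.
Total: 2 + 0 + 6 + 0 = 8.

8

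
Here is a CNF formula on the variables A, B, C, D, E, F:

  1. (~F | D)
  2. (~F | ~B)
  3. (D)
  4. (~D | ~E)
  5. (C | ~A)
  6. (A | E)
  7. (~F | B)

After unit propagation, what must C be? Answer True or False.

True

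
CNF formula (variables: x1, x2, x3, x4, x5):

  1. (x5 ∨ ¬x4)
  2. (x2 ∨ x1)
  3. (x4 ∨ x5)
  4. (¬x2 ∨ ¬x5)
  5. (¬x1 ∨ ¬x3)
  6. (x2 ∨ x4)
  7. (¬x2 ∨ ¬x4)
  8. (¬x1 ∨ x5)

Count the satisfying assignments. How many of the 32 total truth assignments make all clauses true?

1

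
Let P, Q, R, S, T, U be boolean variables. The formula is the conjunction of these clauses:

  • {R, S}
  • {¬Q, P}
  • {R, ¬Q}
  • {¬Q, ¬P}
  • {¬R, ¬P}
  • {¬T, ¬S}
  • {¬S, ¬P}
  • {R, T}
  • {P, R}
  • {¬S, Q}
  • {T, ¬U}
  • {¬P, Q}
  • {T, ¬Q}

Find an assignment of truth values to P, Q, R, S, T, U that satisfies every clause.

Set P = False and propagate.
  then Q is forced to False.
  then R is forced to True.
  then S is forced to False.
Try T = True.
U is now unconstrained; take U = True.
Every clause has at least one true literal under this assignment.

P = F  Q = F  R = T  S = F  T = T  U = T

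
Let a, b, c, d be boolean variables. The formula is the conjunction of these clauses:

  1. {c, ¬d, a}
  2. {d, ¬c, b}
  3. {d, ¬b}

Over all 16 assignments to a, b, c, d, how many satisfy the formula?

8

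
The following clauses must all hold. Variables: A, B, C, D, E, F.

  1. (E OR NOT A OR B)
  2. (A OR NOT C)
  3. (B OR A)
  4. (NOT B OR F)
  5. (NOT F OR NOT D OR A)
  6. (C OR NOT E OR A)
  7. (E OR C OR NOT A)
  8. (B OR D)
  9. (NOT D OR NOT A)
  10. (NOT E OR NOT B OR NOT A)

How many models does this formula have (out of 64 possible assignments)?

2

Satisfying assignments:
  A=F B=T C=F D=F E=F F=T
  A=T B=T C=T D=F E=F F=T
That's 2 in total.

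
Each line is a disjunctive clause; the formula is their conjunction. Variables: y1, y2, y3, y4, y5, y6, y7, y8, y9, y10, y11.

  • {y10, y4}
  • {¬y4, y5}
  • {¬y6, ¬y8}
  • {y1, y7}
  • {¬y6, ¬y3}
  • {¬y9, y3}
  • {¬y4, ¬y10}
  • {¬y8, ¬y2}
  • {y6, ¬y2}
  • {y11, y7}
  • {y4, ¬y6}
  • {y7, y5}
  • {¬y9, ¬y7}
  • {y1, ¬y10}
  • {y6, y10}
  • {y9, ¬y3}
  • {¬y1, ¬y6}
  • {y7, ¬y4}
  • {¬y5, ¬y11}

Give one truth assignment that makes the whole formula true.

Pure literal: y2 appears only negated; assign y2 = False.
Set y1 = True and propagate.
  then y6 is forced to False.
  then y10 is forced to True.
  then y4 is forced to False.
For the remaining variables, y3 = False, y5 = True, y7 = True, y8 = True, y9 = False, y11 = False works.
Every clause has at least one true literal under this assignment.

y1=True  y2=False  y3=False  y4=False  y5=True  y6=False  y7=True  y8=True  y9=False  y10=True  y11=False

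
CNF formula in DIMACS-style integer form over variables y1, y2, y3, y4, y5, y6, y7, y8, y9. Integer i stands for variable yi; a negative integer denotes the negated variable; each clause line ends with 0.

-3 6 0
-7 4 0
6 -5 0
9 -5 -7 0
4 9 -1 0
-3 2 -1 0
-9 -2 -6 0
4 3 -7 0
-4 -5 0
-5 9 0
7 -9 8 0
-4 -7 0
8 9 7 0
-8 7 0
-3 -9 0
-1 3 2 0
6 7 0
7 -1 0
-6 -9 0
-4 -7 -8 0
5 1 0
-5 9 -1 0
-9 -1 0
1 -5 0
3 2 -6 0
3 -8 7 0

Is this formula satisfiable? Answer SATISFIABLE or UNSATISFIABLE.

y7 = True:
  propagation gives y4=True; an empty clause results — contradiction.
y7 = False:
  propagation gives y8=False, y9=False; an empty clause results — contradiction.
Every branch closes, so no satisfying assignment exists.

UNSATISFIABLE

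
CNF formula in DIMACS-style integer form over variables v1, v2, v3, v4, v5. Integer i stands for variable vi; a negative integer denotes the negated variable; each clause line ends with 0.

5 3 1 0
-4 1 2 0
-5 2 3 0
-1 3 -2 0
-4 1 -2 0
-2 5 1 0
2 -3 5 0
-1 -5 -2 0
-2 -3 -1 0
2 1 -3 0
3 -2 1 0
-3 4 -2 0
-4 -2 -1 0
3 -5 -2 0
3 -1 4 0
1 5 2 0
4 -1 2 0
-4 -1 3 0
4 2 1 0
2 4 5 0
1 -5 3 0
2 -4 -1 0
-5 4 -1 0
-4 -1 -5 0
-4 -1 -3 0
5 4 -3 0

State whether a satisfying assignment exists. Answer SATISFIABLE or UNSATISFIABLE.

v1 = True:
  v2 = True:
    propagation gives v3=True; an empty clause results — contradiction.
  v2 = False:
    propagation gives v4=True; an empty clause results — contradiction.
v1 = False:
  v2 = True:
    propagation gives v4=False, v5=True, v3=True; an empty clause results — contradiction.
  v2 = False:
    propagation gives v4=False; an empty clause results — contradiction.
Every branch closes, so no satisfying assignment exists.

UNSATISFIABLE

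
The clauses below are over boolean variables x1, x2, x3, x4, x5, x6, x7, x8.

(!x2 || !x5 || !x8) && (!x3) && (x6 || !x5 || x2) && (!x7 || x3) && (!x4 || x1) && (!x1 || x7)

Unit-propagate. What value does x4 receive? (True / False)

False

(!x3) stands alone — x3 = False.
(x3 || !x7) with x3 = False leaves only !x7, so x7 = False.
(!x1 || x7): since x7 = False, the clause reduces to (!x1). x1 = False.
In (!x4 || x1), x1 is now false; !x4 must hold, so x4 = False.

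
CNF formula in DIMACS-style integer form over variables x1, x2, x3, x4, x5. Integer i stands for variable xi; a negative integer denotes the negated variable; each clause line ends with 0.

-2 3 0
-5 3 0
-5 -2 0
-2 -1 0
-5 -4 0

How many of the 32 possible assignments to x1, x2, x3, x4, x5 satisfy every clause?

Case analysis on x2 and x5:
  x2=1, x5=1: a clause becomes empty — 0.
  x2=1, x5=0: remaining (x1,x3,x4) ∈ {(0,1,0); (0,1,1)} — 2.
  x2=0, x5=1: remaining (x1,x3,x4) ∈ {(0,1,0); (1,1,0)} — 2.
  x2=0, x5=0: x1, x3, x4 free → 2^3 = 8.
Total: 0 + 2 + 2 + 8 = 12.

12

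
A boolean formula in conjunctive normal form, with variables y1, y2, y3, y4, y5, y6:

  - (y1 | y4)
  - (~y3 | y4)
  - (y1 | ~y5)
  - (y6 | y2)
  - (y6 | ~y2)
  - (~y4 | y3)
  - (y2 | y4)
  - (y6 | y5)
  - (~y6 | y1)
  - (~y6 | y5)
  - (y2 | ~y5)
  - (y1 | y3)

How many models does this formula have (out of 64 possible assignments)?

2

The models are:
  y1=T y2=T y3=F y4=F y5=T y6=T
  y1=T y2=T y3=T y4=T y5=T y6=T
Count: 2.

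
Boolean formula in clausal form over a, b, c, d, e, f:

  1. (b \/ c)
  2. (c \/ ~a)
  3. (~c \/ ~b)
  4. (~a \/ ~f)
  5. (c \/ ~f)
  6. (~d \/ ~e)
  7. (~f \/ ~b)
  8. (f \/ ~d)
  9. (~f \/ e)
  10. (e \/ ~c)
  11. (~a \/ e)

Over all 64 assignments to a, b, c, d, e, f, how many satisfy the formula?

5

The models are:
  a=F b=F c=T d=F e=T f=F
  a=F b=F c=T d=F e=T f=T
  a=F b=T c=F d=F e=F f=F
  a=F b=T c=F d=F e=T f=F
  a=T b=F c=T d=F e=T f=F
Count: 5.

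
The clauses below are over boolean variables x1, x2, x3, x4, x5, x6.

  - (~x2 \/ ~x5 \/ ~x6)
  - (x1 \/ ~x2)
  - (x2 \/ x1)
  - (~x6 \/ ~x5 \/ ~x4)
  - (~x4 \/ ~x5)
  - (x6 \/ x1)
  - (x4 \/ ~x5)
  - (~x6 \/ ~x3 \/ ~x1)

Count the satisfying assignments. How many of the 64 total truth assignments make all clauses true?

12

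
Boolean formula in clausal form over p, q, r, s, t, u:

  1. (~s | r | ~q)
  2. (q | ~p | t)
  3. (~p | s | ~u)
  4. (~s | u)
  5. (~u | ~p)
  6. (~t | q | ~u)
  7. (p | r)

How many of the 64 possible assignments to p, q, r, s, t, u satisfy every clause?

16

Case analysis on p and u:
  p=1, u=1: a clause becomes empty — 0.
  p=1, u=0: r free; 3 ways for (q,s,t) × 2^1 = 6.
  p=0, u=1: s free; 3 ways for (q,r,t) × 2^1 = 6.
  p=0, u=0: remaining (q,r,s,t) ∈ {(0,1,0,0); (0,1,0,1); (1,1,0,0); (1,1,0,1)} — 4.
Total: 0 + 6 + 6 + 4 = 16.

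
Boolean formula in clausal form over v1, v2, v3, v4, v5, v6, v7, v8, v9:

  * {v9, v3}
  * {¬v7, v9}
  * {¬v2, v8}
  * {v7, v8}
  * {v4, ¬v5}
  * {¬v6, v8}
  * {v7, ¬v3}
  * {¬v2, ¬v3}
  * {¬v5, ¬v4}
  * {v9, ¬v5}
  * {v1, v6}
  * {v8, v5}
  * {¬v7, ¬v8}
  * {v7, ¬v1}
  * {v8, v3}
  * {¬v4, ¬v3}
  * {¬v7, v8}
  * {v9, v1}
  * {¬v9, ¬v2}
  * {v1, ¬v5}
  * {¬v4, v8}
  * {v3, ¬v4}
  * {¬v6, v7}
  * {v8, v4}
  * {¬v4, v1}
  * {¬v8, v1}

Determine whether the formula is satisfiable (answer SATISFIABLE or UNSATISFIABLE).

v8 = True:
  propagation gives v7=False, v3=False, v9=True, v1=False; an empty clause results — contradiction.
v8 = False:
  propagation gives v2=False, v7=True; an empty clause results — contradiction.
Every branch closes, so no satisfying assignment exists.

UNSATISFIABLE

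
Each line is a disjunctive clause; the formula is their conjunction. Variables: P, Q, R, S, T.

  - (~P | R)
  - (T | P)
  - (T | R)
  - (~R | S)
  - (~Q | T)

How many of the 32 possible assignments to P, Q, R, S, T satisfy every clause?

9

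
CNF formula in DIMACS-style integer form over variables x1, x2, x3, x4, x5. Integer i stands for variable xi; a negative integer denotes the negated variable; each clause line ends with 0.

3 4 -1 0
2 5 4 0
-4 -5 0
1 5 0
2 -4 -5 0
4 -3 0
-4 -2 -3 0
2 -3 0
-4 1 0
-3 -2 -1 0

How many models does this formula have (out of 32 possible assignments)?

4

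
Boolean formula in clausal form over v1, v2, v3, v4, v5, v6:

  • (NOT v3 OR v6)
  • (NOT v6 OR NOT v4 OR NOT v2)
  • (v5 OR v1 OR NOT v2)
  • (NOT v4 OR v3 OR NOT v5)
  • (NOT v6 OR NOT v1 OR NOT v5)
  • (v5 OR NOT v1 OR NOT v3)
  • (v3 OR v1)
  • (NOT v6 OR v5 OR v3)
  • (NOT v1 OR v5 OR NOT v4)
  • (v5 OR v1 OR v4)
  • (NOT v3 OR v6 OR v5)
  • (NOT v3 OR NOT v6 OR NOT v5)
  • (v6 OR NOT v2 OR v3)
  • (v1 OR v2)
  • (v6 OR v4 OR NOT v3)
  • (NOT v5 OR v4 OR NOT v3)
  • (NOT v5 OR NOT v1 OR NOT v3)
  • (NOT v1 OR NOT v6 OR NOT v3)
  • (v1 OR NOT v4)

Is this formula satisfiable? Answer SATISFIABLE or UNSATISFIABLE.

SATISFIABLE

Branch on v1: take v1 = True.
Branch on v2: take v2 = False.
Set v3 = False and propagate.
The remaining clauses are satisfied by v4 = False, v5 = False, v6 = False.
Every clause has at least one true literal under this assignment.
So v1=1, v2=0, v3=0, v4=0, v5=0, v6=0 is a satisfying assignment.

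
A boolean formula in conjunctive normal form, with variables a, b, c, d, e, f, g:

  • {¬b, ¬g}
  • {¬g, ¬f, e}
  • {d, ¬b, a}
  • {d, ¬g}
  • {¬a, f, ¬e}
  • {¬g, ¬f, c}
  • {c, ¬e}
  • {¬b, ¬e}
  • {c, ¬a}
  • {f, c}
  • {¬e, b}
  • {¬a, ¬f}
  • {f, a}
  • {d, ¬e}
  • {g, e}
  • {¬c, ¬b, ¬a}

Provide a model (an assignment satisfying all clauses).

a=T, b=F, c=T, d=T, e=F, f=F, g=T

d occurs only positively in the remaining clauses — set d = True.
Branch on a: take a = True.
  then c is forced to True.
  then f is forced to False.
  then e is forced to False.
  then g is forced to True.
  then b is forced to False.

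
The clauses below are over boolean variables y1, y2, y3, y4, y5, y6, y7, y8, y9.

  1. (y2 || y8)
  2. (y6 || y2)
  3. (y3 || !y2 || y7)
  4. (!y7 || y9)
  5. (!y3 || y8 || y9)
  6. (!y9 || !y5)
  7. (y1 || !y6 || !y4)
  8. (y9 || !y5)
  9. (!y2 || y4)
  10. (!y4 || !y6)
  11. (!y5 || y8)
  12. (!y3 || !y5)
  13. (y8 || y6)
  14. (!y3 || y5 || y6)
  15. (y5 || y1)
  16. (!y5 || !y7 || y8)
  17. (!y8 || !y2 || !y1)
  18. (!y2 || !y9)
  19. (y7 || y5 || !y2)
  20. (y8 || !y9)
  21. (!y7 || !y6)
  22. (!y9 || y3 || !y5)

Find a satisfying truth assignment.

y1=True, y2=False, y3=False, y4=False, y5=False, y6=True, y7=False, y8=True, y9=False

Check each clause:
  1. (y2 || y8) — y8 is true.
  2. (y2 || y6) — y6 is true.
  3. (!y2 || y7 || y3) — !y2 is true.
  4. (!y7 || y9) — !y7 is true.
  5. (y9 || !y3 || y8) — y8 is true.
  6. (!y9 || !y5) — !y5 is true.
  7. (y1 || !y4 || !y6) — y1 is true.
  8. (!y5 || y9) — !y5 is true.
  9. (y4 || !y2) — !y2 is true.
  10. (!y6 || !y4) — !y4 is true.
  11. (!y5 || y8) — y8 is true.
  12. (!y5 || !y3) — !y5 is true.
  13. (y8 || y6) — y8 is true.
  14. (y6 || y5 || !y3) — !y3 is true.
  15. (y1 || y5) — y1 is true.
  16. (!y7 || !y5 || y8) — y8 is true.
  17. (!y2 || !y8 || !y1) — !y2 is true.
  18. (!y2 || !y9) — !y2 is true.
  19. (!y2 || y7 || y5) — !y2 is true.
  20. (!y9 || y8) — y8 is true.
  21. (!y6 || !y7) — !y7 is true.
  22. (!y5 || y3 || !y9) — !y9 is true.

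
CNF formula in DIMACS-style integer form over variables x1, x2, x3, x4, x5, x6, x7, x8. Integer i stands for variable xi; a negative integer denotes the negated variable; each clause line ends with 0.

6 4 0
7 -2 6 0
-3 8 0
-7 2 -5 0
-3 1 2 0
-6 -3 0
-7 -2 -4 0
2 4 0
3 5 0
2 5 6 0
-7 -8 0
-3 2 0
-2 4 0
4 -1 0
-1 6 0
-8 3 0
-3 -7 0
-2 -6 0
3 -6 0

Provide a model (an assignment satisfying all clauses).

x1=F, x2=F, x3=F, x4=T, x5=T, x6=F, x7=F, x8=F

Set x1 = False and propagate.
Set x2 = False and propagate.
  then x3 is forced to False.
  then x4 is forced to True.
  then x5 is forced to True.
  then x7 is forced to False.
  then x8 is forced to False.
  then x6 is forced to False.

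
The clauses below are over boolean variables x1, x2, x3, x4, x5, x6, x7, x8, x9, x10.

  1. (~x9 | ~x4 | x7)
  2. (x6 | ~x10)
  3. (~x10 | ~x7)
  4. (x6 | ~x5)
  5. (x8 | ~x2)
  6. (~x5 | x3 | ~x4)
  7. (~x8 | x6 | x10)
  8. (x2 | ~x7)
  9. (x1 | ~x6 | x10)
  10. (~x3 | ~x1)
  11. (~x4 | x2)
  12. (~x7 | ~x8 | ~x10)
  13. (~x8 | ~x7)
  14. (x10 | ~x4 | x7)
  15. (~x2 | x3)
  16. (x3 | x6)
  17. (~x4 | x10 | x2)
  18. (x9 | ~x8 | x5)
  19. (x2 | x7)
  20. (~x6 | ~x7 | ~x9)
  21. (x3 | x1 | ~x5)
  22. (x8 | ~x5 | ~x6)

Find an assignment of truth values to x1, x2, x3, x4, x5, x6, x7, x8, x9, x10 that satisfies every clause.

Pure literal: x4 appears only negated; assign x4 = False.
Try x1 = False.
Set x2 = True and propagate.
  then x8 is forced to True.
  then x7 is forced to False.
  then x3 is forced to True.
For the remaining variables, x5 = True, x6 = True, x9 = True, x10 = True works.
Every clause has at least one true literal under this assignment.

x1=F, x2=T, x3=T, x4=F, x5=T, x6=T, x7=F, x8=T, x9=T, x10=T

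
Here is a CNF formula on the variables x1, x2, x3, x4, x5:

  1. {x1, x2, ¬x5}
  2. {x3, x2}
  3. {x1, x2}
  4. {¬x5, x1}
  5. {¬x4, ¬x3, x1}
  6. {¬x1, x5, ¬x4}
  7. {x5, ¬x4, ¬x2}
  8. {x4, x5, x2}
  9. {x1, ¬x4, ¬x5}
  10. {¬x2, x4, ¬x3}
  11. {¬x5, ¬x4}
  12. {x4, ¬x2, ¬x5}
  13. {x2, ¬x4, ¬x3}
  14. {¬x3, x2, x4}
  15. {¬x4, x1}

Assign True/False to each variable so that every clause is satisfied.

Branch on x1: take x1 = False.
  then x2 is forced to True.
  then x5 is forced to False.
  then x4 is forced to False.
  then x3 is forced to False.

x1=False  x2=True  x3=False  x4=False  x5=False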